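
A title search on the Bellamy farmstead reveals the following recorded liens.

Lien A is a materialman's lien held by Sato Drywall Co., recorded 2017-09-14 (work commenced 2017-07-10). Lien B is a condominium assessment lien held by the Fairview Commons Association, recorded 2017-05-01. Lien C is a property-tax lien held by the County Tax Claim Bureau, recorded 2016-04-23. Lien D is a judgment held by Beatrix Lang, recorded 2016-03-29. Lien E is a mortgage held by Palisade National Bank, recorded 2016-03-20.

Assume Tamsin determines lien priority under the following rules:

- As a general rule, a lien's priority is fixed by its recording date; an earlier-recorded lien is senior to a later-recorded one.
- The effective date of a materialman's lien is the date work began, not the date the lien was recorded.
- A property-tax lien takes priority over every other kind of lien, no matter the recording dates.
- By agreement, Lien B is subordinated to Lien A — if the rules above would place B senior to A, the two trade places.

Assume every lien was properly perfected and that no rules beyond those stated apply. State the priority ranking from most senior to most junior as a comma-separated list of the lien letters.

First, effective dates: A's effective date is 2017-07-10, when work began.
C is a property-tax lien and takes priority over every other lien.
The other liens, earliest effective date first: E (2016-03-20), D (2016-03-29), B (2017-05-01), A (2017-07-10).
The subordination applies — B was senior to A — so B and A swap.

C, E, D, A, B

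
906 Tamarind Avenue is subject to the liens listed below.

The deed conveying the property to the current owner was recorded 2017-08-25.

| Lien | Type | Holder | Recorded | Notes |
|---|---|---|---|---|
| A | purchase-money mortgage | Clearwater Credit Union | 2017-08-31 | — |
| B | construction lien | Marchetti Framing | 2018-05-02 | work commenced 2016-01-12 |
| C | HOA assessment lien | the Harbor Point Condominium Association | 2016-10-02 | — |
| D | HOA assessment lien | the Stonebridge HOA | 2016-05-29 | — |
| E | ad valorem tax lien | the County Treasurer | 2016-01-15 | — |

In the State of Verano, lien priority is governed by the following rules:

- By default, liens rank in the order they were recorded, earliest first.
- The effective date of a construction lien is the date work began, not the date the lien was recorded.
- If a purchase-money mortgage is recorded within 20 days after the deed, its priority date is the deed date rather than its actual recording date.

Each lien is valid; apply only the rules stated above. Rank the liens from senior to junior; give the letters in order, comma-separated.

B, E, D, C, A

Effective dates: A was recorded within the 20-day window, so its effective date is the deed date 2017-08-25; B relates back to 2016-01-12 (work commenced).
By effective date, earliest first: B (2016-01-12), E (2016-01-15), D (2016-05-29), C (2016-10-02), A (2017-08-25).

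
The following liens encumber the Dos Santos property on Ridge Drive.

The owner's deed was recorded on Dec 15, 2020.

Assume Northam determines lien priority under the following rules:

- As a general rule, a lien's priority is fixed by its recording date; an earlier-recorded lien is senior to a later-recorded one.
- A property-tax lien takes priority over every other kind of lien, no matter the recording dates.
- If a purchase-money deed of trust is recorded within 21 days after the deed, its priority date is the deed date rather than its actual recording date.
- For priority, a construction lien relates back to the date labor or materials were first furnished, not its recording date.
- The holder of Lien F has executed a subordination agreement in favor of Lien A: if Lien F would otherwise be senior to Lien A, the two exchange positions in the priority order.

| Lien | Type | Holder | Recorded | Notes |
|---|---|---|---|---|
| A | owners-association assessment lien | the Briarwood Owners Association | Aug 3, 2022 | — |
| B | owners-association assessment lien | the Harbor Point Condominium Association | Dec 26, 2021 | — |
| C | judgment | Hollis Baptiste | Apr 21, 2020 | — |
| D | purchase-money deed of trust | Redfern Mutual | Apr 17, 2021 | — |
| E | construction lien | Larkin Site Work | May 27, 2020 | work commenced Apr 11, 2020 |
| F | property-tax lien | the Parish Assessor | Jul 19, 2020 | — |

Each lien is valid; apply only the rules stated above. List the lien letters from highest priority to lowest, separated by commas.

Effective dates after the stated exceptions: D missed the 21-day window (123 days after the deed), so its recording date stands; E relates back to Apr 11, 2020 (work commenced).
F is a property-tax lien and takes priority over every other lien.
Ordering the rest by effective date: E (Apr 11, 2020), C (Apr 21, 2020), D (Apr 17, 2021), B (Dec 26, 2021), A (Aug 3, 2022).
F is senior to A before the subordination, so the two trade places.

A, E, C, D, B, F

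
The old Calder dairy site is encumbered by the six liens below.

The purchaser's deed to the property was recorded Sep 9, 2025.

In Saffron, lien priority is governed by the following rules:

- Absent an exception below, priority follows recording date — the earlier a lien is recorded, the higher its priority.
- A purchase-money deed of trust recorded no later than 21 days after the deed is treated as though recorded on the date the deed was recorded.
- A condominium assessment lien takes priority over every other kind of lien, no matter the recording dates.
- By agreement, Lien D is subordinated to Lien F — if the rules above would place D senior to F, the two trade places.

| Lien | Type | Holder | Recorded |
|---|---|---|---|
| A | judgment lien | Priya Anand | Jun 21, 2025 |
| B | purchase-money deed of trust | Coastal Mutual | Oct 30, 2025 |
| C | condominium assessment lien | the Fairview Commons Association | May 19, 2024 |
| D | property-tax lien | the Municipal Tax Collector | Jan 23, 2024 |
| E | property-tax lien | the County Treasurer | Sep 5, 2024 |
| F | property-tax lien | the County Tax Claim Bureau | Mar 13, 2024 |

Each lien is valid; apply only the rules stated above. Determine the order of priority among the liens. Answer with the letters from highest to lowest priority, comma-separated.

Effective dates after the stated exceptions: B missed the 21-day window (51 days after the deed), so its recording date stands.
C is a condominium assessment lien and takes priority over every other lien.
Ordering the rest by effective date: D (Jan 23, 2024), F (Mar 13, 2024), E (Sep 5, 2024), A (Jun 21, 2025), B (Oct 30, 2025).
D is senior to F before the subordination, so the two trade places.

C, F, D, E, A, B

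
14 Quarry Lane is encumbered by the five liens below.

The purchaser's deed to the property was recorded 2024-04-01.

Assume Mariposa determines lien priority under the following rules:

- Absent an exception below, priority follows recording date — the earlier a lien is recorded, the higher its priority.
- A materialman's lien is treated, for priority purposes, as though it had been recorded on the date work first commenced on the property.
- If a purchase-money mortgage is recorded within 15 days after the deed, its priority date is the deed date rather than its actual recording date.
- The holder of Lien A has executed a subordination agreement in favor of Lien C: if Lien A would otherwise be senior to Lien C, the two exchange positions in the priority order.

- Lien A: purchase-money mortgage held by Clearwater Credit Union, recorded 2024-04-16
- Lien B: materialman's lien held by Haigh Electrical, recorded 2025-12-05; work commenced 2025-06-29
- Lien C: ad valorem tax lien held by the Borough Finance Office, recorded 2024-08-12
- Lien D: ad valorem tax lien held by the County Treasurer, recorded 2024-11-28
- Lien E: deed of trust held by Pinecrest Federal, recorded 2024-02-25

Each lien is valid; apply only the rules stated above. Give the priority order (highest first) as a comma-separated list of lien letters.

Effective dates: A's effective date is the deed date, 2024-04-01; B relates back to 2025-06-29 (work commenced).
Ordering by effective date: E (2024-02-25), A (2024-04-01), C (2024-08-12), D (2024-11-28), B (2025-06-29).
Because A would otherwise rank above C, the subordination swaps them.

E, C, A, D, B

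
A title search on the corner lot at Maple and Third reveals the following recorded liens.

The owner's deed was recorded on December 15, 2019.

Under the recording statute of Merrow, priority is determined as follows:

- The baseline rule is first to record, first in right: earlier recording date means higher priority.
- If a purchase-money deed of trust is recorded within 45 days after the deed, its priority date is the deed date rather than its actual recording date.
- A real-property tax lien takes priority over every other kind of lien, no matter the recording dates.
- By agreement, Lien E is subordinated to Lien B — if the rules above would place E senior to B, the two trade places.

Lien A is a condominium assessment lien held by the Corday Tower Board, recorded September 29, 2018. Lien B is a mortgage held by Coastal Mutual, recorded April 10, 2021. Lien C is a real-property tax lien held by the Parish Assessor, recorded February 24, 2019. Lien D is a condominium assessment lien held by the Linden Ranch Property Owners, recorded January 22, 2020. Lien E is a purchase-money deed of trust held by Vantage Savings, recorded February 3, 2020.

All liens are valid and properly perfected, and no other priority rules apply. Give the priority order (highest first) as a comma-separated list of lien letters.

C, A, D, B, E

First, effective dates: E was recorded 50 days after the deed, outside the 45-day window, so it keeps its recording date.
As a real-property tax lien, C is senior to every other lien.
Among the remaining liens, by effective date: A (September 29, 2018), D (January 22, 2020), E (February 3, 2020), B (April 10, 2021).
E is senior to B before the subordination, so the two trade places.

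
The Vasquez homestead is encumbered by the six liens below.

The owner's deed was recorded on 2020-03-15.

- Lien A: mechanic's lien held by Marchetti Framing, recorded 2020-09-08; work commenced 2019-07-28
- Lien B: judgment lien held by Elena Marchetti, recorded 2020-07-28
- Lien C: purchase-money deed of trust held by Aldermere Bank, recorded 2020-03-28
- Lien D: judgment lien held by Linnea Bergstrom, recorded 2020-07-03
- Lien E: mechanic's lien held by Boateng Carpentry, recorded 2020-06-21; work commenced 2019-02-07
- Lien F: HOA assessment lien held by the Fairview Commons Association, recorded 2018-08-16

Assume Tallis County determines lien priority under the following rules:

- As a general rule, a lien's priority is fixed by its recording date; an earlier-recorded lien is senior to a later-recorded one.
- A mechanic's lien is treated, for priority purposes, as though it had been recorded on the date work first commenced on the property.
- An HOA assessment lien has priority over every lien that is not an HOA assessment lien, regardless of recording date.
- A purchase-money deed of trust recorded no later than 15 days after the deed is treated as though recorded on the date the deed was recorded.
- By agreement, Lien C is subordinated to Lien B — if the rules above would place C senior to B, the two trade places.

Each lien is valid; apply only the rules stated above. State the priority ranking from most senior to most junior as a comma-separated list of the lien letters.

Adjusting effective dates: A relates back to 2019-07-28 (work commenced); C relates back to the deed date 2020-03-15; E relates back to 2019-02-07 (work commenced).
F is an HOA assessment lien, so it outranks all other liens regardless of date.
Among the remaining liens, by effective date: E (2019-02-07), A (2019-07-28), C (2020-03-15), D (2020-07-03), B (2020-07-28).
C would otherwise be senior to B, so under the subordination agreement C and B exchange positions.

F, E, A, B, D, C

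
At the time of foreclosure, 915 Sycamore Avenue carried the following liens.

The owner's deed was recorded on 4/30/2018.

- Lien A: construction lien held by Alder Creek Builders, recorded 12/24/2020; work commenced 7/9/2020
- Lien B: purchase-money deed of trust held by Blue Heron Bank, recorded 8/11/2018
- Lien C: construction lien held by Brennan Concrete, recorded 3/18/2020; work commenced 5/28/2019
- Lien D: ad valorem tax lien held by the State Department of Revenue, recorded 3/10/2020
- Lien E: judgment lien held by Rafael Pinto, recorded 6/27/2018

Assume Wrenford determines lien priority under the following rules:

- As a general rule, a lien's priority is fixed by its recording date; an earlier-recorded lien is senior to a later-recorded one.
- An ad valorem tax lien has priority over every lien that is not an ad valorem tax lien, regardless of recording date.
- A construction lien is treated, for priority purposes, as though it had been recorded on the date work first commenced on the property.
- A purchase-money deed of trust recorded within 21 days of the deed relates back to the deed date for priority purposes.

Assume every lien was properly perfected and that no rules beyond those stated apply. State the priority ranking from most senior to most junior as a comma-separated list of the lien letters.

D, E, B, C, A

Adjusting effective dates: A is treated as recorded 7/9/2020, the work-commencement date; B was recorded 103 days after the deed — beyond 21 days — so no relation-back applies; C's effective date is 5/28/2019, when work began.
D, as an ad valorem tax lien, has superpriority and ranks first.
The other liens, earliest effective date first: E (6/27/2018), B (8/11/2018), C (5/28/2019), A (7/9/2020).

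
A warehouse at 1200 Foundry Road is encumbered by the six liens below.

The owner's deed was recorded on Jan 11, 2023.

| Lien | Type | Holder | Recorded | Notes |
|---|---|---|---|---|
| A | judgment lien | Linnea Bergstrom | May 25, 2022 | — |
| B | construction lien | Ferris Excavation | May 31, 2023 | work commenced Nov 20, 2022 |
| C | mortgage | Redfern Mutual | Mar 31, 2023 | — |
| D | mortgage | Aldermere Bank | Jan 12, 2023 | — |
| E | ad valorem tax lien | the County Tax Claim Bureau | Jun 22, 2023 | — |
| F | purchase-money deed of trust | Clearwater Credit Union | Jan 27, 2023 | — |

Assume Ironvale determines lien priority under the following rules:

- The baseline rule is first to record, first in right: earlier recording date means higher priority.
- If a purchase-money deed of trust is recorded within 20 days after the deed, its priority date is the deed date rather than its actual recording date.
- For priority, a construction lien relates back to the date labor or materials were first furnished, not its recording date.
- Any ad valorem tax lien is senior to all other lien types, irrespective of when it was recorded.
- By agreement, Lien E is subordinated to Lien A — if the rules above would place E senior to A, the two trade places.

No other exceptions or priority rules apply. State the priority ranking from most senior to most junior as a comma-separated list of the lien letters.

A, E, B, F, D, C

Effective dates: B relates back to Nov 20, 2022 (work commenced); F relates back to the deed date Jan 11, 2023.
E, as an ad valorem tax lien, has superpriority and ranks first.
Among the remaining liens, by effective date: A (May 25, 2022), B (Nov 20, 2022), F (Jan 11, 2023), D (Jan 12, 2023), C (Mar 31, 2023).
The subordination applies — E was senior to A — so E and A swap.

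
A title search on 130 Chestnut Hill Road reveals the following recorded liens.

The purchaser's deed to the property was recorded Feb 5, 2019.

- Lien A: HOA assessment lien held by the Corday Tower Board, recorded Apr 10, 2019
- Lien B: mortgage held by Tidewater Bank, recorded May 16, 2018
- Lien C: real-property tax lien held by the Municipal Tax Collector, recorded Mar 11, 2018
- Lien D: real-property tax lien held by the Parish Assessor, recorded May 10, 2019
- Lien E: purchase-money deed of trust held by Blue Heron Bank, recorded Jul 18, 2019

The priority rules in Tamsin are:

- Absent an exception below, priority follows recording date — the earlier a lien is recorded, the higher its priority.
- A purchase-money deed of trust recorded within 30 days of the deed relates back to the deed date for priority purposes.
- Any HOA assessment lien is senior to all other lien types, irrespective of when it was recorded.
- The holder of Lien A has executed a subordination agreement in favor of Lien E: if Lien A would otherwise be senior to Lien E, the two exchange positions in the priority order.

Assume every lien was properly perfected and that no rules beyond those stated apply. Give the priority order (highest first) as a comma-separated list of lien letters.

Effective dates after the stated exceptions: E missed the 30-day window (163 days after the deed), so its recording date stands.
A is an HOA assessment lien, so it outranks all other liens regardless of date.
Remaining liens by effective date: C (Mar 11, 2018), B (May 16, 2018), D (May 10, 2019), E (Jul 18, 2019).
Because A would otherwise rank above E, the subordination swaps them.

E, C, B, D, A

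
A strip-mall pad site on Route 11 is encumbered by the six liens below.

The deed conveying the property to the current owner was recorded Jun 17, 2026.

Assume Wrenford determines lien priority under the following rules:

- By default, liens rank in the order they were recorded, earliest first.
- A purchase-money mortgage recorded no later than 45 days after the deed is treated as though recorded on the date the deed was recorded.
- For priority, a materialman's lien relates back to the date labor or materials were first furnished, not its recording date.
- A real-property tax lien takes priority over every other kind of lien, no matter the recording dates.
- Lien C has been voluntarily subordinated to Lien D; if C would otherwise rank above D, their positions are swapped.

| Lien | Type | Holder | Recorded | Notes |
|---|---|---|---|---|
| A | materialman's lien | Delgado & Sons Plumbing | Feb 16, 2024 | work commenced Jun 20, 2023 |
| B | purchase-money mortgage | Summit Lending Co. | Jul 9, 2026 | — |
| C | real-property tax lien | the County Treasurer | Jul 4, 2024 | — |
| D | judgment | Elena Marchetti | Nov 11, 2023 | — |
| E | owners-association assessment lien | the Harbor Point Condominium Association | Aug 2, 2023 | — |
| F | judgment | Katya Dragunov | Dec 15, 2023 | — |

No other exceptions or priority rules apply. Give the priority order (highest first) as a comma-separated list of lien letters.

D, A, E, C, F, B

Adjusting effective dates: A's effective date is Jun 20, 2023, when work began; B was recorded within the 45-day window, so its effective date is the deed date Jun 17, 2026.
C, as a real-property tax lien, has superpriority and ranks first.
Among the remaining liens, by effective date: A (Jun 20, 2023), E (Aug 2, 2023), D (Nov 11, 2023), F (Dec 15, 2023), B (Jun 17, 2026).
C would otherwise be senior to D, so under the subordination agreement C and D exchange positions.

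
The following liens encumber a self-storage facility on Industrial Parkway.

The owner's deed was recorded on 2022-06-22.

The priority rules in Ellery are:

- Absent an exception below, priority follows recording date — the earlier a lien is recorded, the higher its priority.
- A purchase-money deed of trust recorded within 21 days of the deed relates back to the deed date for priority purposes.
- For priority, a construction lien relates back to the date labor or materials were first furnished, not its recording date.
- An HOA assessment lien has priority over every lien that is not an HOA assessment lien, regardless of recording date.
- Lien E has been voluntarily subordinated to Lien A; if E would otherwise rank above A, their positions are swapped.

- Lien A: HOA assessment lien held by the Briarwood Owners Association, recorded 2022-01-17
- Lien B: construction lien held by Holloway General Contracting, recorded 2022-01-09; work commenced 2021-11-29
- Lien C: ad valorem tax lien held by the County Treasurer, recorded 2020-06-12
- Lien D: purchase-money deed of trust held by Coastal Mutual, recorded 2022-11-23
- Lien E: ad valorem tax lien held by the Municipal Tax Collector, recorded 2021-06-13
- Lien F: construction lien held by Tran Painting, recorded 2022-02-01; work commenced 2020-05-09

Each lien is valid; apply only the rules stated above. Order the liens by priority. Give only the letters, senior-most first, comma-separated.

Adjusting effective dates: B's effective date is 2021-11-29, when work began; D missed the 21-day window (154 days after the deed), so its recording date stands; F relates back to 2020-05-09 (work commenced).
A, as an HOA assessment lien, has superpriority and ranks first.
The other liens, earliest effective date first: F (2020-05-09), C (2020-06-12), E (2021-06-13), B (2021-11-29), D (2022-11-23).
E is already junior to A, so the subordination agreement changes nothing.

A, F, C, E, B, D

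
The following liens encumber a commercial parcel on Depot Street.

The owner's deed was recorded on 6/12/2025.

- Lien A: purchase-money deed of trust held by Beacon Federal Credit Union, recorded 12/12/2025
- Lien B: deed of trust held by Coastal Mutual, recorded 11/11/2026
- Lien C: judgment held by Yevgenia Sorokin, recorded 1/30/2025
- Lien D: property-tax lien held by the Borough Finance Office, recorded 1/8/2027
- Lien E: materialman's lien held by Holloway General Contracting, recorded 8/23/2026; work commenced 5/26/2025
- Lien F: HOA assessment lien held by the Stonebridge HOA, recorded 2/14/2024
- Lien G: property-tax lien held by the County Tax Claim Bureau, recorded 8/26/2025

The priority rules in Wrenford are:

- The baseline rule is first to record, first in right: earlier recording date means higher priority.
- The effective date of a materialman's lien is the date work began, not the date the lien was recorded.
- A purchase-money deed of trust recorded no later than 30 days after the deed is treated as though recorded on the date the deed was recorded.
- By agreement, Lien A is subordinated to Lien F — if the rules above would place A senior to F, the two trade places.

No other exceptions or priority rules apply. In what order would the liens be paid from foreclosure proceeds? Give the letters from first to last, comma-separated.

Effective dates after the stated exceptions: A missed the 30-day window (183 days after the deed), so its recording date stands; E relates back to 5/26/2025 (work commenced).
By effective date: F (2/14/2024), C (1/30/2025), E (5/26/2025), G (8/26/2025), A (12/12/2025), B (11/11/2026), D (1/8/2027).
Since A is not senior to F, the subordination leaves the order unchanged.

F, C, E, G, A, B, D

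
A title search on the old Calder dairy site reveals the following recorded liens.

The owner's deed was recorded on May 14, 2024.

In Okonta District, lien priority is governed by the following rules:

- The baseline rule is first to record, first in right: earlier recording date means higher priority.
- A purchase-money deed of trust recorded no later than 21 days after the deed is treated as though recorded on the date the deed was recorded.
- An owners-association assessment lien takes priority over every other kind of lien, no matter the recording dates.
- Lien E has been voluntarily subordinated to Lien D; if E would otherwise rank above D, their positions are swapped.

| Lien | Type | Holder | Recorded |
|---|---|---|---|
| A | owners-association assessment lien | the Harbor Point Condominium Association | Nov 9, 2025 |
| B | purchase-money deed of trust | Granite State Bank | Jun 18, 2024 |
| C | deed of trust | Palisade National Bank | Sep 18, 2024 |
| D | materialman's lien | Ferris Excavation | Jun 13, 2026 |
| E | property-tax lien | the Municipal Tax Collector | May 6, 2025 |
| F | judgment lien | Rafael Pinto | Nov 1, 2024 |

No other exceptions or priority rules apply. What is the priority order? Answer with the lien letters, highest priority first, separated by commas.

A, B, C, F, D, E

Effective dates after the stated exceptions: B was recorded 35 days after the deed, outside the 21-day window, so it keeps its recording date.
A is an owners-association assessment lien and takes priority over every other lien.
The other liens, earliest effective date first: B (Jun 18, 2024), C (Sep 18, 2024), F (Nov 1, 2024), E (May 6, 2025), D (Jun 13, 2026).
E is senior to D before the subordination, so the two trade places.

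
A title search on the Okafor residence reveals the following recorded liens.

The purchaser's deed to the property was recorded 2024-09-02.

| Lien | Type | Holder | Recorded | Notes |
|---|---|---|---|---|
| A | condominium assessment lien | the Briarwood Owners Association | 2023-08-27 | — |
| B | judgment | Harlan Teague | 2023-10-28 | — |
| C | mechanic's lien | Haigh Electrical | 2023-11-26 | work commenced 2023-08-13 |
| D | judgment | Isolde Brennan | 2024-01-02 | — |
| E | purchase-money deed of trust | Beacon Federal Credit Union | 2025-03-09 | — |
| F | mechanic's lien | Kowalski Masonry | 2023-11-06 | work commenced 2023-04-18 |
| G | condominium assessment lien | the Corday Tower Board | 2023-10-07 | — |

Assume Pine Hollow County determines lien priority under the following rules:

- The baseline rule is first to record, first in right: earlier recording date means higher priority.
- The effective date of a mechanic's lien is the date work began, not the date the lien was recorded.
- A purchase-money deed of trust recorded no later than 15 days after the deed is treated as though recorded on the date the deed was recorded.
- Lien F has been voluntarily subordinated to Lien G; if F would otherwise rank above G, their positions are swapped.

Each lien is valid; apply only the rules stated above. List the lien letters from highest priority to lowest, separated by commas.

Effective dates after the stated exceptions: C is treated as recorded 2023-08-13, the work-commencement date; E was recorded 188 days after the deed, outside the 15-day window, so it keeps its recording date; F is treated as recorded 2023-04-18, the work-commencement date.
Sorted by effective date: F (2023-04-18), C (2023-08-13), A (2023-08-27), G (2023-10-07), B (2023-10-28), D (2024-01-02), E (2025-03-09).
F is senior to G before the subordination, so the two trade places.

G, C, A, F, B, D, E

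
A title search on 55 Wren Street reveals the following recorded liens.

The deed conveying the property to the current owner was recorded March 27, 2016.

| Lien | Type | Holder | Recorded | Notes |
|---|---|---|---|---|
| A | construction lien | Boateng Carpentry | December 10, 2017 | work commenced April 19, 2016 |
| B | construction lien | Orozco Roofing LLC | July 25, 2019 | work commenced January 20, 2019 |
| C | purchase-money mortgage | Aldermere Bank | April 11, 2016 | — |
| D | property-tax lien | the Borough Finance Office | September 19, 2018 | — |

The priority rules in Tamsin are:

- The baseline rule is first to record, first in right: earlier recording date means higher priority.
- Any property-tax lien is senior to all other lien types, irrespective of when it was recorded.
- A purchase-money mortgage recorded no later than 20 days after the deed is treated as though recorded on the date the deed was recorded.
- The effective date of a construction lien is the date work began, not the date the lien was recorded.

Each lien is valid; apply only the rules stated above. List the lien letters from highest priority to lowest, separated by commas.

D, C, A, B

Adjusting effective dates: A relates back to April 19, 2016 (work commenced); B relates back to January 20, 2019 (work commenced); C's effective date is the deed date, March 27, 2016.
D, as a property-tax lien, has superpriority and ranks first.
Among the remaining liens, by effective date: C (March 27, 2016), A (April 19, 2016), B (January 20, 2019).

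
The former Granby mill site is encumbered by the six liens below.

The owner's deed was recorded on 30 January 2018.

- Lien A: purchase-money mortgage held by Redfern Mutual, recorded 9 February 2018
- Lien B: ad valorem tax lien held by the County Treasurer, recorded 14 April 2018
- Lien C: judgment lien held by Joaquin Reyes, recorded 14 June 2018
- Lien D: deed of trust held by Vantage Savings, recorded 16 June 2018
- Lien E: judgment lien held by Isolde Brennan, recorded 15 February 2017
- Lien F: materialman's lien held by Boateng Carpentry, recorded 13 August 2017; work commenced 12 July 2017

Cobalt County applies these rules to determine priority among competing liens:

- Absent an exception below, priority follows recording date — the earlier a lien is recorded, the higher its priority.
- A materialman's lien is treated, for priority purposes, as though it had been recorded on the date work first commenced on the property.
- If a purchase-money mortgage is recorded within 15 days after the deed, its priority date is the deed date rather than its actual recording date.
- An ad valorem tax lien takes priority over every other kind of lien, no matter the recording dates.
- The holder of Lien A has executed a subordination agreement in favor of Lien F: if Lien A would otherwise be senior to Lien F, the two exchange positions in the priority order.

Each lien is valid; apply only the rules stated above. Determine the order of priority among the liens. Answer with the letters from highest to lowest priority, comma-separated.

First, effective dates: A relates back to the deed date 30 January 2018; F is treated as recorded 12 July 2017, the work-commencement date.
As an ad valorem tax lien, B is senior to every other lien.
Among the remaining liens, by effective date: E (15 February 2017), F (12 July 2017), A (30 January 2018), C (14 June 2018), D (16 June 2018).
A already ranks below F; the subordination has no effect.

B, E, F, A, C, D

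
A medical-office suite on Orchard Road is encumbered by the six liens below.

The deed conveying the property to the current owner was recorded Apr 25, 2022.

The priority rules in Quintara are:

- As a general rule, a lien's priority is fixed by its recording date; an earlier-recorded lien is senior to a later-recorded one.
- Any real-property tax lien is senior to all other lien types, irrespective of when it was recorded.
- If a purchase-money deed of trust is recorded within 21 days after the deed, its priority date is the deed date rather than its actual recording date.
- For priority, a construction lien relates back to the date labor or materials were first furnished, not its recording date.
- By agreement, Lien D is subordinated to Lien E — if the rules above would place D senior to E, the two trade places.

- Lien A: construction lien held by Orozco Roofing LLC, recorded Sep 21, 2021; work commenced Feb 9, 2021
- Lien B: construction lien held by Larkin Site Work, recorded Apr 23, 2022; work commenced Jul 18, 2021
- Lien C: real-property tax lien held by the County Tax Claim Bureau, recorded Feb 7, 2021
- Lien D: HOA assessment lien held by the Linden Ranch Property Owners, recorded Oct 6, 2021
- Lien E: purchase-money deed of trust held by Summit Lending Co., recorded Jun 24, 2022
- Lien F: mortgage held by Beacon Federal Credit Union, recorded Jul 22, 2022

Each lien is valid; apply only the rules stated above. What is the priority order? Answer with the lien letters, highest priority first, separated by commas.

Effective dates: A is treated as recorded Feb 9, 2021, the work-commencement date; B relates back to Jul 18, 2021 (work commenced); E was recorded 60 days after the deed — beyond 21 days — so no relation-back applies.
C, as a real-property tax lien, has superpriority and ranks first.
Ordering the rest by effective date: A (Feb 9, 2021), B (Jul 18, 2021), D (Oct 6, 2021), E (Jun 24, 2022), F (Jul 22, 2022).
The subordination applies — D was senior to E — so D and E swap.

C, A, B, E, D, F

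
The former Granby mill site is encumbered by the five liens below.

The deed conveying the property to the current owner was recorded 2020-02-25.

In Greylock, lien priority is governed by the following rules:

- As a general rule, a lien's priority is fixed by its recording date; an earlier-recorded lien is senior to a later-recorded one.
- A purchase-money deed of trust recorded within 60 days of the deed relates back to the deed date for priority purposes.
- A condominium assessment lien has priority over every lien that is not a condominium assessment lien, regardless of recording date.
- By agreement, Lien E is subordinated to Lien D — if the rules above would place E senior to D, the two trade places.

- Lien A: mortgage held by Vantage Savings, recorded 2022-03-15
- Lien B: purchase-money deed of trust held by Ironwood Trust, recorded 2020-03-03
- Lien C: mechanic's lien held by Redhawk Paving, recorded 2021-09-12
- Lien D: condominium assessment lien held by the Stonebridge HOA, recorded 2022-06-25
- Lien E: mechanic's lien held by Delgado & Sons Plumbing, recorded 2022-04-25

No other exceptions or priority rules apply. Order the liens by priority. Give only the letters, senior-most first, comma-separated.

Adjusting effective dates: B was recorded within the 60-day window, so its effective date is the deed date 2020-02-25.
As a condominium assessment lien, D is senior to every other lien.
Ordering the rest by effective date: B (2020-02-25), C (2021-09-12), A (2022-03-15), E (2022-04-25).
E is already junior to D, so the subordination agreement changes nothing.

D, B, C, A, E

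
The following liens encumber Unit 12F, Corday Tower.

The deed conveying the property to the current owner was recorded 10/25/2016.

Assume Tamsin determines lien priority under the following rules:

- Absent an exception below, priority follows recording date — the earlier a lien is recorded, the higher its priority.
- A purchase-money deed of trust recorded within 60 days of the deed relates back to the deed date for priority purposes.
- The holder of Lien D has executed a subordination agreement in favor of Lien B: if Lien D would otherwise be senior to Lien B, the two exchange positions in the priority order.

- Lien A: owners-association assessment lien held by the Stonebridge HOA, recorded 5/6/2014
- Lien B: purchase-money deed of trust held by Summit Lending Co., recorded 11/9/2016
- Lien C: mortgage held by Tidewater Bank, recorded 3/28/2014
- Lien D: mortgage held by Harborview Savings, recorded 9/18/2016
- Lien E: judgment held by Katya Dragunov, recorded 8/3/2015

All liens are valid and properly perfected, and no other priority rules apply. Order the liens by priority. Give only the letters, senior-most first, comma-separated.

First, effective dates: B relates back to the deed date 10/25/2016.
By effective date: C (3/28/2014), A (5/6/2014), E (8/3/2015), D (9/18/2016), B (10/25/2016).
Because D would otherwise rank above B, the subordination swaps them.

C, A, E, B, D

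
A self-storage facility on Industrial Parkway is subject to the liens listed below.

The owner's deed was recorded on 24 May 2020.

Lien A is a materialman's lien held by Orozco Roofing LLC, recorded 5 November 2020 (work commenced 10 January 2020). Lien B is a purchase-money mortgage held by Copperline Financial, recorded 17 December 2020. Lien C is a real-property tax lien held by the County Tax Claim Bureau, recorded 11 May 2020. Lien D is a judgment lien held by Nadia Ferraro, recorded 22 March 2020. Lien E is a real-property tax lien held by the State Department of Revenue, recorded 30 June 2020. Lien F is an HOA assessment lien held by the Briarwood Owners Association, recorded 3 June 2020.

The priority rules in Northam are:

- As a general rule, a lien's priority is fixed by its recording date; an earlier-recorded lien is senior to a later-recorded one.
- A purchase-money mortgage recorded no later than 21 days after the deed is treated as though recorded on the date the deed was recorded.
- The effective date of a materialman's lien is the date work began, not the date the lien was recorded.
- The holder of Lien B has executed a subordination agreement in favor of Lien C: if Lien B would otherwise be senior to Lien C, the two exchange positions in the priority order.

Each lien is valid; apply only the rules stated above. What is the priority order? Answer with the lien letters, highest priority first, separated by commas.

A, D, C, F, E, B

Effective dates: A relates back to 10 January 2020 (work commenced); B was recorded 207 days after the deed — beyond 21 days — so no relation-back applies.
Sorted by effective date: A (10 January 2020), D (22 March 2020), C (11 May 2020), F (3 June 2020), E (30 June 2020), B (17 December 2020).
B is already junior to C, so the subordination agreement changes nothing.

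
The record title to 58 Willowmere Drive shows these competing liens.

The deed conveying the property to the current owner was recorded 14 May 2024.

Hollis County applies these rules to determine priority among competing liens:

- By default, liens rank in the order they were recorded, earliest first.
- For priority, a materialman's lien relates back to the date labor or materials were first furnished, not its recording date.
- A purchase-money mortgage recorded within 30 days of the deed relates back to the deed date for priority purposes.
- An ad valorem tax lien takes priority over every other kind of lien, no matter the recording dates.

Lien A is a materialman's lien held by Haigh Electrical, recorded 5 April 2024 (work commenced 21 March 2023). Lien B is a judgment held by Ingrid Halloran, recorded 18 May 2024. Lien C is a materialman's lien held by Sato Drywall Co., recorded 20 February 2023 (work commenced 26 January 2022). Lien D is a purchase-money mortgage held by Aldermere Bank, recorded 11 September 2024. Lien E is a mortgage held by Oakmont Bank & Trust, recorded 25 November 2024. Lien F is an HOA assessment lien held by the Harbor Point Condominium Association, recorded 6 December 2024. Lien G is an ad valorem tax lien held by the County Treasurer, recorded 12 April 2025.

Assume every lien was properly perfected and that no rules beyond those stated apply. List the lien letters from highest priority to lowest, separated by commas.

Adjusting effective dates: A's effective date is 21 March 2023, when work began; C is treated as recorded 26 January 2022, the work-commencement date; D missed the 30-day window (120 days after the deed), so its recording date stands.
G, as an ad valorem tax lien, has superpriority and ranks first.
The other liens, earliest effective date first: C (26 January 2022), A (21 March 2023), B (18 May 2024), D (11 September 2024), E (25 November 2024), F (6 December 2024).

G, C, A, B, D, E, F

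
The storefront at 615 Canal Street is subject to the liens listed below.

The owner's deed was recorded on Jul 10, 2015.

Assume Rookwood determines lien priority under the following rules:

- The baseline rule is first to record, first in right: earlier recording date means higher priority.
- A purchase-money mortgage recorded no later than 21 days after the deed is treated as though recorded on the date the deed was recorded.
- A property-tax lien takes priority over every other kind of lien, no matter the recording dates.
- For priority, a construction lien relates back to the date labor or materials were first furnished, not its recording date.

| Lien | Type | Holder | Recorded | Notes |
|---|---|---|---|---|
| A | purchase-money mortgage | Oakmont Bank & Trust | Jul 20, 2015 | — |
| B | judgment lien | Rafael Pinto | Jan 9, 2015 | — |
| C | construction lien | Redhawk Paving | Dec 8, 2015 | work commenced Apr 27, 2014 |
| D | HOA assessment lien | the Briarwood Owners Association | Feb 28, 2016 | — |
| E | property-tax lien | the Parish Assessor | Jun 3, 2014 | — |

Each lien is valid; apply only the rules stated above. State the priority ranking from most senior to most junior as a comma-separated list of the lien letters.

E, C, B, A, D

First, effective dates: A's effective date is the deed date, Jul 10, 2015; C is treated as recorded Apr 27, 2014, the work-commencement date.
As a property-tax lien, E is senior to every other lien.
Among the remaining liens, by effective date: C (Apr 27, 2014), B (Jan 9, 2015), A (Jul 10, 2015), D (Feb 28, 2016).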